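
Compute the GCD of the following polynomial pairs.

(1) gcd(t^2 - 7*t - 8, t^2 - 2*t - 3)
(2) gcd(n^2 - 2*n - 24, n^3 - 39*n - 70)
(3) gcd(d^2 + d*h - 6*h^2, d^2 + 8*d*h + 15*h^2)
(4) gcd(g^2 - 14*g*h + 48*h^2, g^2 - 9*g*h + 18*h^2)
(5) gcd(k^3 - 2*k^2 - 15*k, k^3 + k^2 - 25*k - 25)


(1) = gcd((t - 8)*(t + 1), (t - 3)*(t + 1)) = t + 1
(2) = 1
(3) = gcd((d - 2*h)*(d + 3*h), (d + 3*h)*(d + 5*h)) = d + 3*h
(4) = g - 6*h
(5) = gcd(k*(k - 5)*(k + 3), (k - 5)*(k + 1)*(k + 5)) = k - 5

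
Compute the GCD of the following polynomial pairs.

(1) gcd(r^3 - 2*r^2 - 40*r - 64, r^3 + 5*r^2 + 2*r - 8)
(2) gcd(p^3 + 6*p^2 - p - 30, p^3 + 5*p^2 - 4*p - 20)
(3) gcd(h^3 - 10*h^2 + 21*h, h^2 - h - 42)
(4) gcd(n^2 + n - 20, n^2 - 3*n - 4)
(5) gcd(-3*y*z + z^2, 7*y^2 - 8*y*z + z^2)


(1) = r^2 + 6*r + 8
(2) = p^2 + 3*p - 10
(3) = gcd(h*(h - 7)*(h - 3), (h - 7)*(h + 6)) = h - 7
(4) = gcd((n - 4)*(n + 5), (n - 4)*(n + 1)) = n - 4
(5) = gcd(z*(-3*y + z), (-7*y + z)*(-y + z)) = 1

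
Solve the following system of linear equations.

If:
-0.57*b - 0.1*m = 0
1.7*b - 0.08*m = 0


Then:
b = 0.00
m = 0.00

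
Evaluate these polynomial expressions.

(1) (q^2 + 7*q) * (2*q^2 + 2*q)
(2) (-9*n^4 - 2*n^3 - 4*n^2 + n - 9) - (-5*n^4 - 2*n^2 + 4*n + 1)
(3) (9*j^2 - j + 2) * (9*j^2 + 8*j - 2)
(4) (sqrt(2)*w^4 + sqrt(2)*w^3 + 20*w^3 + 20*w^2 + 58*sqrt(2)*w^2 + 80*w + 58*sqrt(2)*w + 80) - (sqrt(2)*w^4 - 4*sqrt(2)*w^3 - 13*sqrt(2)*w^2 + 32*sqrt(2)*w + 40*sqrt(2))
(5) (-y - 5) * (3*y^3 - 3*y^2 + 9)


(1) = 2*q^4 + 16*q^3 + 14*q^2
(2) = -4*n^4 - 2*n^3 - 2*n^2 - 3*n - 10
(3) = 81*j^4 + 63*j^3 - 8*j^2 + 18*j - 4
(4) = 5*sqrt(2)*w^3 + 20*w^3 + 20*w^2 + 71*sqrt(2)*w^2 + 26*sqrt(2)*w + 80*w - 40*sqrt(2) + 80
(5) = -3*y^4 - 12*y^3 + 15*y^2 - 9*y - 45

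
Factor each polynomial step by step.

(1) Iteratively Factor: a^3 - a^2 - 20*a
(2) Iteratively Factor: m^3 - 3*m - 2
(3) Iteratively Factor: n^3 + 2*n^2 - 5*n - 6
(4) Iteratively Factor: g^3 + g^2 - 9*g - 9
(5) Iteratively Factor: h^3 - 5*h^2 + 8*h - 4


(1) = (a + 4)*(a^2 - 5*a) = (a - 5)*(a + 4)*(a)
(2) = (m + 1)*(m^2 - m - 2) = (m - 2)*(m + 1)*(m + 1)
(3) = (n + 1)*(n^2 + n - 6) = (n - 2)*(n + 1)*(n + 3)
(4) = (g + 3)*(g^2 - 2*g - 3) = (g + 1)*(g + 3)*(g - 3)
(5) = (h - 1)*(h^2 - 4*h + 4) = (h - 2)*(h - 1)*(h - 2)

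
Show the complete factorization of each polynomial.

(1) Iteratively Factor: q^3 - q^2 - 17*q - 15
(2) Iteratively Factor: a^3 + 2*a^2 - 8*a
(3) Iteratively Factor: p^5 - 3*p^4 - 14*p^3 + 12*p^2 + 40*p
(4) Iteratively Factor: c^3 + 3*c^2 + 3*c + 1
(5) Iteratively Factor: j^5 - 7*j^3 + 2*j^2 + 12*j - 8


(1) = (q - 5)*(q^2 + 4*q + 3) = (q - 5)*(q + 1)*(q + 3)
(2) = (a - 2)*(a^2 + 4*a) = (a - 2)*(a + 4)*(a)
(3) = (p + 2)*(p^4 - 5*p^3 - 4*p^2 + 20*p) = p*(p + 2)*(p^3 - 5*p^2 - 4*p + 20) = p*(p - 2)*(p + 2)*(p^2 - 3*p - 10) = p*(p - 5)*(p - 2)*(p + 2)*(p + 2)
(4) = (c + 1)*(c^2 + 2*c + 1) = (c + 1)^2*(c + 1)
(5) = (j + 2)*(j^4 - 2*j^3 - 3*j^2 + 8*j - 4) = (j - 1)*(j + 2)*(j^3 - j^2 - 4*j + 4) = (j - 1)*(j + 2)^2*(j^2 - 3*j + 2) = (j - 1)^2*(j + 2)^2*(j - 2)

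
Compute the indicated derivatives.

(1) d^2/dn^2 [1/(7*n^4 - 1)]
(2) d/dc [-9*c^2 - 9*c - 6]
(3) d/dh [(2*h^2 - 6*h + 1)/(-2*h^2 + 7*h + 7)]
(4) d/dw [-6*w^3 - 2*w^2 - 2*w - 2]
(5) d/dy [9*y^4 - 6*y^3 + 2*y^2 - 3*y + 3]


(1) = n^2*(980*n^4 + 84)/(7*n^4 - 1)^3
(2) = -18*c - 9
(3) = (2*h^2 + 32*h - 49)/(4*h^4 - 28*h^3 + 21*h^2 + 98*h + 49)
(4) = -18*w^2 - 4*w - 2
(5) = 36*y^3 - 18*y^2 + 4*y - 3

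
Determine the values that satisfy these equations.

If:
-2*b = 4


Then:
b = -2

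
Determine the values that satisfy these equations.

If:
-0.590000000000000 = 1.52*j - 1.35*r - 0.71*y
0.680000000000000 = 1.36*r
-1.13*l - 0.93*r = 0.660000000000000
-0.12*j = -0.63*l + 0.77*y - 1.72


Then:
j = 0.67
l = -1.00
r = 0.50
y = 1.31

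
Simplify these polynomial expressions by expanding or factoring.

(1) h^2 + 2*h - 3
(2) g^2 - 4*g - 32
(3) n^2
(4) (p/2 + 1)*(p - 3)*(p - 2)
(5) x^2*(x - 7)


(1) = (h - 1)*(h + 3)
(2) = (g - 8)*(g + 4)
(3) = n^2
(4) = p^3/2 - 3*p^2/2 - 2*p + 6
(5) = x^3 - 7*x^2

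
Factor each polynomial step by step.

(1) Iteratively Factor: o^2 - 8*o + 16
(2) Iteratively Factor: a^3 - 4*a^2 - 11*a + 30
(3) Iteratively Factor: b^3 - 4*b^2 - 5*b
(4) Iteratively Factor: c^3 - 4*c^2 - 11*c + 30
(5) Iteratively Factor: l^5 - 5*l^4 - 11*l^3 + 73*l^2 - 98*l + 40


(1) = (o - 4)*(o - 4)
(2) = (a - 2)*(a^2 - 2*a - 15) = (a - 5)*(a - 2)*(a + 3)
(3) = (b + 1)*(b^2 - 5*b) = (b - 5)*(b + 1)*(b)
(4) = (c - 2)*(c^2 - 2*c - 15) = (c - 5)*(c - 2)*(c + 3)
(5) = (l - 1)*(l^4 - 4*l^3 - 15*l^2 + 58*l - 40) = (l - 5)*(l - 1)*(l^3 + l^2 - 10*l + 8) = (l - 5)*(l - 2)*(l - 1)*(l^2 + 3*l - 4) = (l - 5)*(l - 2)*(l - 1)*(l + 4)*(l - 1)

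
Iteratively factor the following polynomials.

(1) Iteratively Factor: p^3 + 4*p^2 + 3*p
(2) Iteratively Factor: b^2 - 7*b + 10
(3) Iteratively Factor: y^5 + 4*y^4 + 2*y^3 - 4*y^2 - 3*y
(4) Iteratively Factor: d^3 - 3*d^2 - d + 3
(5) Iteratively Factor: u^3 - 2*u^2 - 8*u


(1) = (p)*(p^2 + 4*p + 3) = p*(p + 3)*(p + 1)
(2) = (b - 2)*(b - 5)
(3) = (y + 1)*(y^4 + 3*y^3 - y^2 - 3*y) = (y - 1)*(y + 1)*(y^3 + 4*y^2 + 3*y) = y*(y - 1)*(y + 1)*(y^2 + 4*y + 3) = y*(y - 1)*(y + 1)*(y + 3)*(y + 1)
(4) = (d - 1)*(d^2 - 2*d - 3) = (d - 1)*(d + 1)*(d - 3)
(5) = (u + 2)*(u^2 - 4*u) = (u - 4)*(u + 2)*(u)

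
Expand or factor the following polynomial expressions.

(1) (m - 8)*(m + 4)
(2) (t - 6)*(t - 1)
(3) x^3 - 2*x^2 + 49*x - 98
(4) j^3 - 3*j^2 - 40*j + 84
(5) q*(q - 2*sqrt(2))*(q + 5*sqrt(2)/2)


(1) = m^2 - 4*m - 32
(2) = t^2 - 7*t + 6
(3) = (x - 2)*(x - 7*I)*(x + 7*I)
(4) = (j - 7)*(j - 2)*(j + 6)
(5) = q^3 + sqrt(2)*q^2/2 - 10*q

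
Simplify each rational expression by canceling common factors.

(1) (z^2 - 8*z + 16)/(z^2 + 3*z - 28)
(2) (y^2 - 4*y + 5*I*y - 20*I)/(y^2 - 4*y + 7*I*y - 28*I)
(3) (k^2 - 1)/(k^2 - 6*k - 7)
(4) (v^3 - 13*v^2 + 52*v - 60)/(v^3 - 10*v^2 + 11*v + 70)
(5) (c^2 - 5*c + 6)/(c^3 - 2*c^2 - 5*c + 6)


(1) = (z - 4)/(z + 7)
(2) = (y + 5*I)/(y + 7*I)
(3) = (k - 1)/(k - 7)
(4) = (v^2 - 8*v + 12)/(v^2 - 5*v - 14)
(5) = (c - 2)/(c^2 + c - 2)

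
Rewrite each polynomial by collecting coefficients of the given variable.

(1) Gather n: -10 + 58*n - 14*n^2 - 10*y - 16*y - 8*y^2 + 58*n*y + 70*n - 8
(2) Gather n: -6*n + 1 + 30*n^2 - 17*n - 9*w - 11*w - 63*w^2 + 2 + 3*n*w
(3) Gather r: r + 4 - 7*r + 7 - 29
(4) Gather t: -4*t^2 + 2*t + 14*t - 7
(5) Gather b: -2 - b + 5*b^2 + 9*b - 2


(1) = -14*n^2 + n*(58*y + 128) - 8*y^2 - 26*y - 18
(2) = 30*n^2 + n*(3*w - 23) - 63*w^2 - 20*w + 3
(3) = -6*r - 18
(4) = -4*t^2 + 16*t - 7
(5) = 5*b^2 + 8*b - 4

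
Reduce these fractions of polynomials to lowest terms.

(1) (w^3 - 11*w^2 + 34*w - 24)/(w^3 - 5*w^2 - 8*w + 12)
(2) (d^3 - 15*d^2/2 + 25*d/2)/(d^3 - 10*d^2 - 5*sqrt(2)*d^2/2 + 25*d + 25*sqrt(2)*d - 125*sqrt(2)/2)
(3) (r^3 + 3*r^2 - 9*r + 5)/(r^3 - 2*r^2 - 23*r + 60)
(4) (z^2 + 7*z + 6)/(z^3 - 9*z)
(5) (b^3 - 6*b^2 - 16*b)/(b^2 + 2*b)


(1) = (w - 4)/(w + 2)
(2) = (4*d^2 - 10*d)/(4*d^2 + d*(-20 - 10*sqrt(2)) + 50*sqrt(2))
(3) = (r^2 - 2*r + 1)/(r^2 - 7*r + 12)
(4) = (z^2 + 7*z + 6)/(z^3 - 9*z)
(5) = b - 8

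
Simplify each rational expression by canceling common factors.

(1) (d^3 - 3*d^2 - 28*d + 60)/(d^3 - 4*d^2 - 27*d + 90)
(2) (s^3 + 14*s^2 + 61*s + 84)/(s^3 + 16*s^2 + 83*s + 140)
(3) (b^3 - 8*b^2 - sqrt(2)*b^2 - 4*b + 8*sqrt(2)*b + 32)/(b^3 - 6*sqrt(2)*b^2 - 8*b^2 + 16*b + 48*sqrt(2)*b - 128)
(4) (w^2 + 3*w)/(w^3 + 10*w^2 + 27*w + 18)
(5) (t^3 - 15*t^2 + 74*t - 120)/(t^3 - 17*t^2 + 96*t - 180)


(1) = (d - 2)/(d - 3)
(2) = (s + 3)/(s + 5)
(3) = (b + sqrt(2))/(b - 4*sqrt(2))
(4) = w/(w^2 + 7*w + 6)
(5) = (t - 4)/(t - 6)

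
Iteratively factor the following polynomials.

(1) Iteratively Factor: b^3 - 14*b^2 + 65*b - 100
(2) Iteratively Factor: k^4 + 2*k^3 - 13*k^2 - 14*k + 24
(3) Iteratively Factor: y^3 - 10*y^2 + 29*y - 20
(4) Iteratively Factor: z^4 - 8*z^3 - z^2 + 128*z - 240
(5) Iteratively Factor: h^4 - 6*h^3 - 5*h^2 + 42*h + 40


(1) = (b - 5)*(b^2 - 9*b + 20) = (b - 5)^2*(b - 4)
(2) = (k - 1)*(k^3 + 3*k^2 - 10*k - 24) = (k - 1)*(k + 4)*(k^2 - k - 6) = (k - 1)*(k + 2)*(k + 4)*(k - 3)
(3) = (y - 1)*(y^2 - 9*y + 20) = (y - 5)*(y - 1)*(y - 4)
(4) = (z - 4)*(z^3 - 4*z^2 - 17*z + 60) = (z - 4)*(z + 4)*(z^2 - 8*z + 15) = (z - 4)*(z - 3)*(z + 4)*(z - 5)
(5) = (h + 1)*(h^3 - 7*h^2 + 2*h + 40) = (h - 5)*(h + 1)*(h^2 - 2*h - 8) = (h - 5)*(h - 4)*(h + 1)*(h + 2)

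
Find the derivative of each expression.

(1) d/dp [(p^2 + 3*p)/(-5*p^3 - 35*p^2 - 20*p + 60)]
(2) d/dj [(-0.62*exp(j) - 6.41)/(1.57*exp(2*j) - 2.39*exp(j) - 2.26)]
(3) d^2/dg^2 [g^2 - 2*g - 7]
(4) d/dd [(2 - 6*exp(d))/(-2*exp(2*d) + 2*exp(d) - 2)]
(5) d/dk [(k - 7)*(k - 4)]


(1) = (p^4 + 6*p^3 + 17*p^2 + 24*p + 36)/(5*(p^6 + 14*p^5 + 57*p^4 + 32*p^3 - 152*p^2 - 96*p + 144))
(2) = (0.9734*exp(2*j) + 20.1274*exp(j) - 13.9187)*exp(j)/(2.4649*exp(4*j) - 7.5046*exp(3*j) - 1.3843*exp(2*j) + 10.8028*exp(j) + 5.1076)
(3) = 2
(4) = (-(2*exp(d) - 1)*(3*exp(d) - 1) + 3*exp(2*d) - 3*exp(d) + 3)*exp(d)/(exp(2*d) - exp(d) + 1)^2
(5) = 2*k - 11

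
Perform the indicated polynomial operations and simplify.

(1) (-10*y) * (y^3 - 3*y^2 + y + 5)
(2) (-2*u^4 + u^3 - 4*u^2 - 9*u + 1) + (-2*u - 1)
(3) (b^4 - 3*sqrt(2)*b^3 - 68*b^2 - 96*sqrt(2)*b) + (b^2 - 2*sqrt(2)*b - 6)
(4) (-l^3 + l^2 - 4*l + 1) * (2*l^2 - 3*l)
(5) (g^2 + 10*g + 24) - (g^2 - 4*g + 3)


(1) = -10*y^4 + 30*y^3 - 10*y^2 - 50*y
(2) = -2*u^4 + u^3 - 4*u^2 - 11*u
(3) = b^4 - 3*sqrt(2)*b^3 - 67*b^2 - 98*sqrt(2)*b - 6
(4) = -2*l^5 + 5*l^4 - 11*l^3 + 14*l^2 - 3*l
(5) = 14*g + 21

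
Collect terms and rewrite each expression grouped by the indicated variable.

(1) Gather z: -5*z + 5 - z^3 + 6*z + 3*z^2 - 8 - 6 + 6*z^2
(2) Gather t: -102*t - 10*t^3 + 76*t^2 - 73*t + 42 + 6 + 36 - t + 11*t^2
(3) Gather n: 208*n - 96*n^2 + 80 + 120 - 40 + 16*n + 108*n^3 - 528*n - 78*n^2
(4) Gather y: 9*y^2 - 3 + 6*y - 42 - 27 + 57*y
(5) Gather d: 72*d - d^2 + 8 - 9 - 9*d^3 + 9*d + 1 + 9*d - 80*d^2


(1) = -z^3 + 9*z^2 + z - 9
(2) = -10*t^3 + 87*t^2 - 176*t + 84
(3) = 108*n^3 - 174*n^2 - 304*n + 160
(4) = 9*y^2 + 63*y - 72
(5) = -9*d^3 - 81*d^2 + 90*d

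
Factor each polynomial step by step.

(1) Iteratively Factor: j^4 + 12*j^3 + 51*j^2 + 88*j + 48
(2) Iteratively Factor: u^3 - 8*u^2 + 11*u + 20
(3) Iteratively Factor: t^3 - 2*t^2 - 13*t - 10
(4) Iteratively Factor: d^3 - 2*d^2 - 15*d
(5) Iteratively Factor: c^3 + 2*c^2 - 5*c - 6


(1) = (j + 4)*(j^3 + 8*j^2 + 19*j + 12) = (j + 1)*(j + 4)*(j^2 + 7*j + 12) = (j + 1)*(j + 4)^2*(j + 3)
(2) = (u - 5)*(u^2 - 3*u - 4) = (u - 5)*(u + 1)*(u - 4)
(3) = (t - 5)*(t^2 + 3*t + 2) = (t - 5)*(t + 2)*(t + 1)
(4) = (d + 3)*(d^2 - 5*d) = (d - 5)*(d + 3)*(d)
(5) = (c - 2)*(c^2 + 4*c + 3) = (c - 2)*(c + 3)*(c + 1)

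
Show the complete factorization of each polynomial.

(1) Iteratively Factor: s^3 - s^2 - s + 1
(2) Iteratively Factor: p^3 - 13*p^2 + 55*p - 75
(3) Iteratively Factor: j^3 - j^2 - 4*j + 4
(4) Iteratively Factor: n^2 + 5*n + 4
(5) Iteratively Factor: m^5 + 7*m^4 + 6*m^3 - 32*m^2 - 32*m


(1) = (s - 1)*(s^2 - 1) = (s - 1)^2*(s + 1)
(2) = (p - 5)*(p^2 - 8*p + 15) = (p - 5)^2*(p - 3)
(3) = (j - 1)*(j^2 - 4) = (j - 1)*(j + 2)*(j - 2)
(4) = (n + 4)*(n + 1)
(5) = (m + 4)*(m^4 + 3*m^3 - 6*m^2 - 8*m) = (m + 4)^2*(m^3 - m^2 - 2*m) = (m + 1)*(m + 4)^2*(m^2 - 2*m) = m*(m + 1)*(m + 4)^2*(m - 2)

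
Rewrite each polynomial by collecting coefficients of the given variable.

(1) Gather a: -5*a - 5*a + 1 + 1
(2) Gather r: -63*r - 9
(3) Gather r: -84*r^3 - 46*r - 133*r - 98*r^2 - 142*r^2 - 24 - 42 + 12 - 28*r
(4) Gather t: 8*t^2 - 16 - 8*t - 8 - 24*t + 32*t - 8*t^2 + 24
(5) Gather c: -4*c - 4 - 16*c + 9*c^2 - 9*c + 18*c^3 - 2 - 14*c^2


(1) = 2 - 10*a
(2) = -63*r - 9
(3) = -84*r^3 - 240*r^2 - 207*r - 54
(4) = 0
(5) = 18*c^3 - 5*c^2 - 29*c - 6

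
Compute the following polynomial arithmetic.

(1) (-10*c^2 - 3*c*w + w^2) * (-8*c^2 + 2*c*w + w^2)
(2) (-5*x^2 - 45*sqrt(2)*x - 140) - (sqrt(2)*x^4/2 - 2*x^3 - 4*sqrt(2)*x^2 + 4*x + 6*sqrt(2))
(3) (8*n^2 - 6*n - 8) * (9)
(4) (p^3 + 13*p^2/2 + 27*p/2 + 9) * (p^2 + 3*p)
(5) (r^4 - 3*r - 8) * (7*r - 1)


(1) = 80*c^4 + 4*c^3*w - 24*c^2*w^2 - c*w^3 + w^4
(2) = -sqrt(2)*x^4/2 + 2*x^3 - 5*x^2 + 4*sqrt(2)*x^2 - 45*sqrt(2)*x - 4*x - 140 - 6*sqrt(2)
(3) = 72*n^2 - 54*n - 72
(4) = p^5 + 19*p^4/2 + 33*p^3 + 99*p^2/2 + 27*p
(5) = 7*r^5 - r^4 - 21*r^2 - 53*r + 8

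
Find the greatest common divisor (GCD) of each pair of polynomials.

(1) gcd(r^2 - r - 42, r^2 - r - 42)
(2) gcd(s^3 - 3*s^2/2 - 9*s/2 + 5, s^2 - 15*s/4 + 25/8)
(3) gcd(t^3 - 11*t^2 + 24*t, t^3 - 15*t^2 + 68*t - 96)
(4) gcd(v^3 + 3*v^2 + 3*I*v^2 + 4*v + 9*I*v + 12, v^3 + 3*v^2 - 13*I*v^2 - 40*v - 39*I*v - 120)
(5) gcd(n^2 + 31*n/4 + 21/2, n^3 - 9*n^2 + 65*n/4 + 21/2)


(1) = r^2 - r - 42
(2) = gcd((s - 5/2)*(s - 1)*(s + 2), (s - 5/2)*(s - 5/4)) = s - 5/2
(3) = t^2 - 11*t + 24
(4) = v + 3
(5) = 1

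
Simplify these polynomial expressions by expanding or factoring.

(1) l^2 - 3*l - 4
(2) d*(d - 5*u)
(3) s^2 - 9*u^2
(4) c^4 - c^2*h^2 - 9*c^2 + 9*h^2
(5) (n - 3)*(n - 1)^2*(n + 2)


(1) = (l - 4)*(l + 1)
(2) = d^2 - 5*d*u
(3) = (s - 3*u)*(s + 3*u)
(4) = (c - 3)*(c + 3)*(c - h)*(c + h)
(5) = n^4 - 3*n^3 - 3*n^2 + 11*n - 6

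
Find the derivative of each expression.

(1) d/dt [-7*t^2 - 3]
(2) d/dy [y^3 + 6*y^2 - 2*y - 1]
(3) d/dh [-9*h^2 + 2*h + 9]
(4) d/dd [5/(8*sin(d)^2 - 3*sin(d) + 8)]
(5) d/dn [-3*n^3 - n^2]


(1) = -14*t
(2) = 3*y^2 + 12*y - 2
(3) = 2 - 18*h
(4) = 5*(3 - 16*sin(d))*cos(d)/(8*sin(d)^2 - 3*sin(d) + 8)^2
(5) = n*(-9*n - 2)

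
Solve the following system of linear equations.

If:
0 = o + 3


Then:
o = -3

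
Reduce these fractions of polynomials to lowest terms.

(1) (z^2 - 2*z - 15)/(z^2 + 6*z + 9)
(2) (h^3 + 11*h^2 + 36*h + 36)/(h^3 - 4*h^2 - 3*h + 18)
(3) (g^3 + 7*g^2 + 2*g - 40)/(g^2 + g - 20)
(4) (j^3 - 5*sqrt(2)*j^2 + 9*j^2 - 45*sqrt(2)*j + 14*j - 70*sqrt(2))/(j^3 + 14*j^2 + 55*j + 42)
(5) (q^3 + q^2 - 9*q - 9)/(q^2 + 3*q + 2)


(1) = (z - 5)/(z + 3)
(2) = (h^2 + 9*h + 18)/(h^2 - 6*h + 9)
(3) = (g^2 + 2*g - 8)/(g - 4)
(4) = (j^2 + j*(2 - 5*sqrt(2)) - 10*sqrt(2))/(j^2 + 7*j + 6)
(5) = (q^2 - 9)/(q + 2)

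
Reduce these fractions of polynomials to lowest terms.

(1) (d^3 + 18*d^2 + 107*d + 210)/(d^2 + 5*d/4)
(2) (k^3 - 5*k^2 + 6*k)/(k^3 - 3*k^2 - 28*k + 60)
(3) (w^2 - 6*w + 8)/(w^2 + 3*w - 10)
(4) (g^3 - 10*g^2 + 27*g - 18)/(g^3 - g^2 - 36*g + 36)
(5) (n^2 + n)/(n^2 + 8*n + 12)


(1) = (4*d^3 + 72*d^2 + 428*d + 840)/(4*d^2 + 5*d)
(2) = (k^2 - 3*k)/(k^2 - k - 30)
(3) = (w - 4)/(w + 5)
(4) = (g - 3)/(g + 6)
(5) = (n^2 + n)/(n^2 + 8*n + 12)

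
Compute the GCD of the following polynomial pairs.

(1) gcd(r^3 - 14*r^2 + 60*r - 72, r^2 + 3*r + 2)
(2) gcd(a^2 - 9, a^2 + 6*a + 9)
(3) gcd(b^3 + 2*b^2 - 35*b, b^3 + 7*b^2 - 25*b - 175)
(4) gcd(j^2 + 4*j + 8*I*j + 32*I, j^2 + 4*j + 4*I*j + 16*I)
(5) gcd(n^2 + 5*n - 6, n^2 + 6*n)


(1) = gcd((r - 6)^2*(r - 2), (r + 1)*(r + 2)) = 1
(2) = a + 3
(3) = b^2 + 2*b - 35
(4) = j + 4
(5) = gcd((n - 1)*(n + 6), n*(n + 6)) = n + 6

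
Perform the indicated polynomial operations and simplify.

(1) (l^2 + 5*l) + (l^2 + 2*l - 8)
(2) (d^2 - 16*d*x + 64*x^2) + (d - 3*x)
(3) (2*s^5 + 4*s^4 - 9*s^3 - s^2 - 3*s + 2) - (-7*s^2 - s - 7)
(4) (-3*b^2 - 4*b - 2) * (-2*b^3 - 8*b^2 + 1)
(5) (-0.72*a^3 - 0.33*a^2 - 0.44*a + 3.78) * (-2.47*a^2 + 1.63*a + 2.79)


(1) = 2*l^2 + 7*l - 8
(2) = d^2 - 16*d*x + d + 64*x^2 - 3*x
(3) = 2*s^5 + 4*s^4 - 9*s^3 + 6*s^2 - 2*s + 9
(4) = 6*b^5 + 32*b^4 + 36*b^3 + 13*b^2 - 4*b - 2
(5) = 1.7784*a^5 - 0.3585*a^4 - 1.4599*a^3 - 10.9745*a^2 + 4.9338*a + 10.5462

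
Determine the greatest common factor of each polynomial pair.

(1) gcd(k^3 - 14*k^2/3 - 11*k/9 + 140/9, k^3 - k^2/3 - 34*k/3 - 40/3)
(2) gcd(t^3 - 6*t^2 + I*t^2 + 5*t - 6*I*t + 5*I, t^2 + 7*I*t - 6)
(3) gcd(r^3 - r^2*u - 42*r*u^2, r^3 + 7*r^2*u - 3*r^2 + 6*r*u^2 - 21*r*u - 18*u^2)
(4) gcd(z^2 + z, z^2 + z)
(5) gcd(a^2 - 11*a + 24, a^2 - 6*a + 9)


(1) = k^2 - 7*k/3 - 20/3
(2) = gcd((t - 5)*(t - 1)*(t + I), (t + I)*(t + 6*I)) = t + I
(3) = r + 6*u
(4) = gcd(z*(z + 1), z*(z + 1)) = z^2 + z
(5) = a - 3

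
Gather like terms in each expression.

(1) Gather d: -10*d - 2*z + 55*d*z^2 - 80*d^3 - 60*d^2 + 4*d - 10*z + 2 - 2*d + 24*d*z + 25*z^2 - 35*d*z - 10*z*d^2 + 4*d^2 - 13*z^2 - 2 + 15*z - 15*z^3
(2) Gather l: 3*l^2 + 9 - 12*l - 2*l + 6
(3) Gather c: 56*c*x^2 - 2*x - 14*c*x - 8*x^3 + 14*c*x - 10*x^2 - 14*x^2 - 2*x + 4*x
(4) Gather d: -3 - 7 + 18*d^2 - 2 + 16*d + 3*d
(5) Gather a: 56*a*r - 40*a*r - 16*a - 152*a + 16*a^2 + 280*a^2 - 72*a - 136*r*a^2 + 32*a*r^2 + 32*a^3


(1) = -80*d^3 + d^2*(-10*z - 56) + d*(55*z^2 - 11*z - 8) - 15*z^3 + 12*z^2 + 3*z
(2) = 3*l^2 - 14*l + 15
(3) = 56*c*x^2 - 8*x^3 - 24*x^2
(4) = 18*d^2 + 19*d - 12
(5) = 32*a^3 + a^2*(296 - 136*r) + a*(32*r^2 + 16*r - 240)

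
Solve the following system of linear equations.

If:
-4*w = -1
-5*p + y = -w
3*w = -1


Then:
No Solution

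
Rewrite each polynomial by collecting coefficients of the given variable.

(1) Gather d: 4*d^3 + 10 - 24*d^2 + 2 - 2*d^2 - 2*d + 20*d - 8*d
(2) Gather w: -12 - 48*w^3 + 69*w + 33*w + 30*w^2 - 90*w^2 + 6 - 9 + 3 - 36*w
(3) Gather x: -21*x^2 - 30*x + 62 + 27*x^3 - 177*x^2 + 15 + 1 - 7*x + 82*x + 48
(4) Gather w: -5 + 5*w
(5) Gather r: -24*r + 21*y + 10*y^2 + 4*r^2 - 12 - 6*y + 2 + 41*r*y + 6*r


(1) = 4*d^3 - 26*d^2 + 10*d + 12
(2) = -48*w^3 - 60*w^2 + 66*w - 12
(3) = 27*x^3 - 198*x^2 + 45*x + 126
(4) = 5*w - 5
(5) = 4*r^2 + r*(41*y - 18) + 10*y^2 + 15*y - 10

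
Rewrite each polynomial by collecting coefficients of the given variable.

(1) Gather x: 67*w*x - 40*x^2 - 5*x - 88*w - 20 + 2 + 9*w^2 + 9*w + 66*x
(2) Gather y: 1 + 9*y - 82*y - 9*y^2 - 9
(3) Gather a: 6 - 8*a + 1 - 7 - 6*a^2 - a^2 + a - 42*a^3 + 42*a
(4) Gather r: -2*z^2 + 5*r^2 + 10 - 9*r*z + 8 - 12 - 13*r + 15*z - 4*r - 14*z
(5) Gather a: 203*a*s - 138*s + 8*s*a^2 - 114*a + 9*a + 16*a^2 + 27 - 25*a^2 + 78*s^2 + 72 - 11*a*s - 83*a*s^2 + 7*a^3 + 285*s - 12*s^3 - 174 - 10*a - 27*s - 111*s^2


(1) = 9*w^2 - 79*w - 40*x^2 + x*(67*w + 61) - 18
(2) = -9*y^2 - 73*y - 8
(3) = -42*a^3 - 7*a^2 + 35*a
(4) = 5*r^2 + r*(-9*z - 17) - 2*z^2 + z + 6
(5) = 7*a^3 + a^2*(8*s - 9) + a*(-83*s^2 + 192*s - 115) - 12*s^3 - 33*s^2 + 120*s - 75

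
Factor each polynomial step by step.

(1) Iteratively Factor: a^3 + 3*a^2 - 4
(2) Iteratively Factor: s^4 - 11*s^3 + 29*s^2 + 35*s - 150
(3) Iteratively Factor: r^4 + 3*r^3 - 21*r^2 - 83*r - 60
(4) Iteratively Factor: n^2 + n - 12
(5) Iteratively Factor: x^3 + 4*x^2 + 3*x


(1) = (a - 1)*(a^2 + 4*a + 4) = (a - 1)*(a + 2)*(a + 2)
(2) = (s + 2)*(s^3 - 13*s^2 + 55*s - 75) = (s - 5)*(s + 2)*(s^2 - 8*s + 15) = (s - 5)^2*(s + 2)*(s - 3)
(3) = (r + 3)*(r^3 - 21*r - 20) = (r + 1)*(r + 3)*(r^2 - r - 20) = (r - 5)*(r + 1)*(r + 3)*(r + 4)
(4) = (n + 4)*(n - 3)
(5) = (x)*(x^2 + 4*x + 3) = x*(x + 3)*(x + 1)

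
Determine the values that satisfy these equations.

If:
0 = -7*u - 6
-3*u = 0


Then:
No Solution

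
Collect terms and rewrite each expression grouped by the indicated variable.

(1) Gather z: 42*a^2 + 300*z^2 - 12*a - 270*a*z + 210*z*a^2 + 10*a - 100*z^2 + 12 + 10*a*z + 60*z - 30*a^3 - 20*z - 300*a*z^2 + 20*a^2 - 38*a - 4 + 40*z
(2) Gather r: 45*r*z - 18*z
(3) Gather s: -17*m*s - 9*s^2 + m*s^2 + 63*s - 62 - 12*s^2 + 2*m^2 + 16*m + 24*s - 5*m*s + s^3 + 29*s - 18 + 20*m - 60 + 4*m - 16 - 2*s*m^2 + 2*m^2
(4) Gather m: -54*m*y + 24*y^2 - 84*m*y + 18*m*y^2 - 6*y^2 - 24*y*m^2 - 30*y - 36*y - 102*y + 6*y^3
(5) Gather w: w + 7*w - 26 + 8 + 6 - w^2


(1) = -30*a^3 + 62*a^2 - 40*a + z^2*(200 - 300*a) + z*(210*a^2 - 260*a + 80) + 8
(2) = 45*r*z - 18*z
(3) = 4*m^2 + 40*m + s^3 + s^2*(m - 21) + s*(-2*m^2 - 22*m + 116) - 156
(4) = -24*m^2*y + m*(18*y^2 - 138*y) + 6*y^3 + 18*y^2 - 168*y
(5) = -w^2 + 8*w - 12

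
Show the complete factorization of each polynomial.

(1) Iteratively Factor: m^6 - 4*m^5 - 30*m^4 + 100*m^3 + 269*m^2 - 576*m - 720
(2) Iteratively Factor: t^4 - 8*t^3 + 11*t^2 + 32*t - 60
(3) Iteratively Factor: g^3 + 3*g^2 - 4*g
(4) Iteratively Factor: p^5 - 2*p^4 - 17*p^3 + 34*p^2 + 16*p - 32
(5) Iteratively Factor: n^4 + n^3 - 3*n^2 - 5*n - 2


(1) = (m + 1)*(m^5 - 5*m^4 - 25*m^3 + 125*m^2 + 144*m - 720) = (m - 5)*(m + 1)*(m^4 - 25*m^2 + 144) = (m - 5)*(m + 1)*(m + 3)*(m^3 - 3*m^2 - 16*m + 48) = (m - 5)*(m + 1)*(m + 3)*(m + 4)*(m^2 - 7*m + 12) = (m - 5)*(m - 4)*(m + 1)*(m + 3)*(m + 4)*(m - 3)
(2) = (t - 5)*(t^3 - 3*t^2 - 4*t + 12) = (t - 5)*(t - 3)*(t^2 - 4) = (t - 5)*(t - 3)*(t - 2)*(t + 2)
(3) = (g - 1)*(g^2 + 4*g) = (g - 1)*(g + 4)*(g)
(4) = (p - 2)*(p^4 - 17*p^2 + 16) = (p - 2)*(p + 1)*(p^3 - p^2 - 16*p + 16) = (p - 2)*(p - 1)*(p + 1)*(p^2 - 16) = (p - 4)*(p - 2)*(p - 1)*(p + 1)*(p + 4)
(5) = (n + 1)*(n^3 - 3*n - 2) = (n - 2)*(n + 1)*(n^2 + 2*n + 1) = (n - 2)*(n + 1)^2*(n + 1)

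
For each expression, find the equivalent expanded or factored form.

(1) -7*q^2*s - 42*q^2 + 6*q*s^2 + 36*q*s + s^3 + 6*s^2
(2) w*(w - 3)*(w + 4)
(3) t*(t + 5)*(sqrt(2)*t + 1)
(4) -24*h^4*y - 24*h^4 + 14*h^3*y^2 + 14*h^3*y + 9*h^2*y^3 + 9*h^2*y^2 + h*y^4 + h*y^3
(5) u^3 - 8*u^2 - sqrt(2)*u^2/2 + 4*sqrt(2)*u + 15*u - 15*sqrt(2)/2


(1) = (-q + s)*(7*q + s)*(s + 6)
(2) = w^3 + w^2 - 12*w
(3) = sqrt(2)*t^3 + t^2 + 5*sqrt(2)*t^2 + 5*t
(4) = (-h + y)*(4*h + y)*(6*h + y)*(h*y + h)
(5) = (u - 5)*(u - 3)*(u - sqrt(2)/2)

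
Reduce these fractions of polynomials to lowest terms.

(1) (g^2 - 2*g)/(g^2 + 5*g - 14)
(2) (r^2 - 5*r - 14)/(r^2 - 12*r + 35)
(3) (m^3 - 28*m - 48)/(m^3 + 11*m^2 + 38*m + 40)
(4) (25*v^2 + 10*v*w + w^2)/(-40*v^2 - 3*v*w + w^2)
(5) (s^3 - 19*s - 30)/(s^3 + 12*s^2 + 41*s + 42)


(1) = g/(g + 7)
(2) = (r + 2)/(r - 5)
(3) = (m - 6)/(m + 5)
(4) = (-5*v - w)/(8*v - w)
(5) = (s - 5)/(s + 7)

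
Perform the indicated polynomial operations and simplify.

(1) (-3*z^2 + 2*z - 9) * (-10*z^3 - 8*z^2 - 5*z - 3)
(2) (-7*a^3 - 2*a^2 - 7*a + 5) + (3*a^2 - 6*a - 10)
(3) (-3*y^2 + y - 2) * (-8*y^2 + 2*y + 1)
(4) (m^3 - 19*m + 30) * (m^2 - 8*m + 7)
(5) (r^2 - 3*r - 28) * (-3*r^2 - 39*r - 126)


(1) = 30*z^5 + 4*z^4 + 89*z^3 + 71*z^2 + 39*z + 27
(2) = -7*a^3 + a^2 - 13*a - 5
(3) = 24*y^4 - 14*y^3 + 15*y^2 - 3*y - 2
(4) = m^5 - 8*m^4 - 12*m^3 + 182*m^2 - 373*m + 210
(5) = -3*r^4 - 30*r^3 + 75*r^2 + 1470*r + 3528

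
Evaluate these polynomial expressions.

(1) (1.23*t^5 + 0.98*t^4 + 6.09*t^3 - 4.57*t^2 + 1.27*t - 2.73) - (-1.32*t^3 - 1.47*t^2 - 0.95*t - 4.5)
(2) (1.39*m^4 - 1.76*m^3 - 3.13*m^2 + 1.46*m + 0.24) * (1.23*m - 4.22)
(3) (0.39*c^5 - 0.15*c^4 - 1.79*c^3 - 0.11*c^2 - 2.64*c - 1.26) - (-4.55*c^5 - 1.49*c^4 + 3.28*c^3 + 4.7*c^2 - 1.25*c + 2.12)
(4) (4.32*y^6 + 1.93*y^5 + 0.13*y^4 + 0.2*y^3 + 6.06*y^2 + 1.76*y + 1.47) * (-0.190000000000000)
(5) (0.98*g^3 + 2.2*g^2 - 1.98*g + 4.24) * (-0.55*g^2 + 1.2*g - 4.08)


(1) = 1.23*t^5 + 0.98*t^4 + 7.41*t^3 - 3.1*t^2 + 2.22*t + 1.77
(2) = 1.7097*m^5 - 8.0306*m^4 + 3.5773*m^3 + 15.0044*m^2 - 5.866*m - 1.0128
(3) = 4.94*c^5 + 1.34*c^4 - 5.07*c^3 - 4.81*c^2 - 1.39*c - 3.38
(4) = -0.8208*y^6 - 0.3667*y^5 - 0.0247*y^4 - 0.038*y^3 - 1.1514*y^2 - 0.3344*y - 0.2793
(5) = -0.539*g^5 - 0.034*g^4 - 0.2694*g^3 - 13.684*g^2 + 13.1664*g - 17.2992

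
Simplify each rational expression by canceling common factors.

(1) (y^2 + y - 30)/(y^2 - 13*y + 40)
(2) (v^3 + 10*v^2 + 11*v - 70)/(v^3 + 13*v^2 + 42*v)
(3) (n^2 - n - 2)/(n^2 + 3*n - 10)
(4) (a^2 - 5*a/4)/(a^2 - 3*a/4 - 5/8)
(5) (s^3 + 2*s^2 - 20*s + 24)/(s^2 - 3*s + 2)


(1) = (y + 6)/(y - 8)
(2) = (v^2 + 3*v - 10)/(v^2 + 6*v)
(3) = (n + 1)/(n + 5)
(4) = 2*a/(2*a + 1)
(5) = (s^2 + 4*s - 12)/(s - 1)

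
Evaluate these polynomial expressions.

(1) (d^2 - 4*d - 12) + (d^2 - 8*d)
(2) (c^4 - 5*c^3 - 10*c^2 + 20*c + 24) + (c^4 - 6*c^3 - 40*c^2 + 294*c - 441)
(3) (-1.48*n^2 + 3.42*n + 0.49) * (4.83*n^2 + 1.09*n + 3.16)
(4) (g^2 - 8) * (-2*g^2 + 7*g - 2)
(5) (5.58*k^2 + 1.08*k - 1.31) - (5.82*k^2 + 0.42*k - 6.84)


(1) = 2*d^2 - 12*d - 12
(2) = 2*c^4 - 11*c^3 - 50*c^2 + 314*c - 417
(3) = -7.1484*n^4 + 14.9054*n^3 + 1.4177*n^2 + 11.3413*n + 1.5484
(4) = -2*g^4 + 7*g^3 + 14*g^2 - 56*g + 16
(5) = -0.24*k^2 + 0.66*k + 5.53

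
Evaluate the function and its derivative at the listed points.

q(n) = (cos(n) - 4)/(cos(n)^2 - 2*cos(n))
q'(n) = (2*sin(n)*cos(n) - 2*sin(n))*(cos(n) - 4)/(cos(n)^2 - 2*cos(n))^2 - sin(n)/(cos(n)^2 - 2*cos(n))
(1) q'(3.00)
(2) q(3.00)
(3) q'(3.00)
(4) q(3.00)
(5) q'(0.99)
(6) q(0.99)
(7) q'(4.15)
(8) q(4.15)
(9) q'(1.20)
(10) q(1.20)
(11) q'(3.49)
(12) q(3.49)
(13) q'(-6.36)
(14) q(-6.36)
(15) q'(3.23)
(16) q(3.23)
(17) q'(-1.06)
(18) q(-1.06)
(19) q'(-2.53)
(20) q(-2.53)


(1) = 0.27
(2) = -1.69
(3) = 0.27
(4) = -1.69
(5) = 5.16
(6) = 4.33
(7) = -5.82
(8) = -3.36
(9) = 13.85
(10) = 6.13
(11) = -0.73
(12) = -1.79
(13) = -0.08
(14) = 3.00
(15) = -0.17
(16) = -1.67
(17) = -6.92
(18) = 4.75
(19) = -1.64
(20) = -2.09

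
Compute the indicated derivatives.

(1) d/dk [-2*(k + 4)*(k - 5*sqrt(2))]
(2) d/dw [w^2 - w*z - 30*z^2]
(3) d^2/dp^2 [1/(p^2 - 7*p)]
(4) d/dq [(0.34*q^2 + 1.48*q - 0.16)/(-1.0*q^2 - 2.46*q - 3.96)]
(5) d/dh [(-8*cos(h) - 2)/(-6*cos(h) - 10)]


(1) = -4*k - 8 + 10*sqrt(2)
(2) = 2*w - z
(3) = 2*(-p*(p - 7) + (2*p - 7)^2)/(p^3*(p - 7)^3)
(4) = (0.6436*q^2 - 3.0128*q - 6.2544)/(1.0*q^4 + 4.92*q^3 + 13.9716*q^2 + 19.4832*q + 15.6816)
(5) = -17*sin(h)/(3*cos(h) + 5)^2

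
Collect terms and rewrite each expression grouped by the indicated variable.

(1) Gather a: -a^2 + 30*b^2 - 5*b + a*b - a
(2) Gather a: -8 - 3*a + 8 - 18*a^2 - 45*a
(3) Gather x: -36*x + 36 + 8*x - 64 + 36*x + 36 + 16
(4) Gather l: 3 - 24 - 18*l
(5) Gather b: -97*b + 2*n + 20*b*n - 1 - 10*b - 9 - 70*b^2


(1) = -a^2 + a*(b - 1) + 30*b^2 - 5*b
(2) = -18*a^2 - 48*a
(3) = 8*x + 24
(4) = -18*l - 21
(5) = -70*b^2 + b*(20*n - 107) + 2*n - 10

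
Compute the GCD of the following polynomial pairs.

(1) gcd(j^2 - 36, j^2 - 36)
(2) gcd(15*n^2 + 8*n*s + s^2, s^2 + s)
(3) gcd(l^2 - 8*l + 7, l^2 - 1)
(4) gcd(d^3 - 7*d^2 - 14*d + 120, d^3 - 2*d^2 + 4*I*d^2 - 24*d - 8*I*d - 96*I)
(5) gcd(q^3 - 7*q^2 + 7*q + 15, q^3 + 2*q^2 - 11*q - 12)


(1) = gcd((j - 6)*(j + 6), (j - 6)*(j + 6)) = j^2 - 36
(2) = 1
(3) = gcd((l - 7)*(l - 1), (l - 1)*(l + 1)) = l - 1
(4) = gcd((d - 6)*(d - 5)*(d + 4), (d - 6)*(d + 4)*(d + 4*I)) = d^2 - 2*d - 24
(5) = q^2 - 2*q - 3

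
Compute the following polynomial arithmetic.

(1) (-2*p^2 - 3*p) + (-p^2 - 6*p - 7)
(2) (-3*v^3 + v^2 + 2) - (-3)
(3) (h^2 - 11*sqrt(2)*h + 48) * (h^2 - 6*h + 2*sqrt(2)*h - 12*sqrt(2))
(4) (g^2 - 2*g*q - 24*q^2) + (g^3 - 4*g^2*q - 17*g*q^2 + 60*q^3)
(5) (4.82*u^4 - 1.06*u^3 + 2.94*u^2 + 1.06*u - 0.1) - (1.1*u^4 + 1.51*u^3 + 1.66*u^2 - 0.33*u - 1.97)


(1) = -3*p^2 - 9*p - 7
(2) = -3*v^3 + v^2 + 5
(3) = h^4 - 9*sqrt(2)*h^3 - 6*h^3 + 4*h^2 + 54*sqrt(2)*h^2 - 24*h + 96*sqrt(2)*h - 576*sqrt(2)
(4) = g^3 - 4*g^2*q + g^2 - 17*g*q^2 - 2*g*q + 60*q^3 - 24*q^2
(5) = 3.72*u^4 - 2.57*u^3 + 1.28*u^2 + 1.39*u + 1.87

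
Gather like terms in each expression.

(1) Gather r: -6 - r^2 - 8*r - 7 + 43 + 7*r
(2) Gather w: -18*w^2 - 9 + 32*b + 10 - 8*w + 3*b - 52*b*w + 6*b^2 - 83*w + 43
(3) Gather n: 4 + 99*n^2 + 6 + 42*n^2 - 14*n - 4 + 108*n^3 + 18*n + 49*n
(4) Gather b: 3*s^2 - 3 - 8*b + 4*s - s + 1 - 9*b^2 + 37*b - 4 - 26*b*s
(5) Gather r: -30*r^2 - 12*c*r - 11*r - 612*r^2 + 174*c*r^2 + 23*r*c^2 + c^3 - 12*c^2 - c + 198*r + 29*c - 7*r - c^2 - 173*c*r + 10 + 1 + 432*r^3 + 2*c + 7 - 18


(1) = -r^2 - r + 30
(2) = 6*b^2 + 35*b - 18*w^2 + w*(-52*b - 91) + 44
(3) = 108*n^3 + 141*n^2 + 53*n + 6
(4) = -9*b^2 + b*(29 - 26*s) + 3*s^2 + 3*s - 6
(5) = c^3 - 13*c^2 + 30*c + 432*r^3 + r^2*(174*c - 642) + r*(23*c^2 - 185*c + 180)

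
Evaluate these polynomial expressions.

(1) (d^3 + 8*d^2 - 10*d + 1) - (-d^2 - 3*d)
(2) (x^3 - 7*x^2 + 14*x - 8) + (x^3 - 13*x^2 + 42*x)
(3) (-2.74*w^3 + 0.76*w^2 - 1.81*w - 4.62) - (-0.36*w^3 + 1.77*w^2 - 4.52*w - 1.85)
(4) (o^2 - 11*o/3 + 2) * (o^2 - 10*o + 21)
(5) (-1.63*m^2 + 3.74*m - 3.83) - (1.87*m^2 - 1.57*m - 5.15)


(1) = d^3 + 9*d^2 - 7*d + 1
(2) = 2*x^3 - 20*x^2 + 56*x - 8
(3) = -2.38*w^3 - 1.01*w^2 + 2.71*w - 2.77
(4) = o^4 - 41*o^3/3 + 179*o^2/3 - 97*o + 42
(5) = -3.5*m^2 + 5.31*m + 1.32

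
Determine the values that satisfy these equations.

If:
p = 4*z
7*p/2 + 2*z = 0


Then:
p = 0
z = 0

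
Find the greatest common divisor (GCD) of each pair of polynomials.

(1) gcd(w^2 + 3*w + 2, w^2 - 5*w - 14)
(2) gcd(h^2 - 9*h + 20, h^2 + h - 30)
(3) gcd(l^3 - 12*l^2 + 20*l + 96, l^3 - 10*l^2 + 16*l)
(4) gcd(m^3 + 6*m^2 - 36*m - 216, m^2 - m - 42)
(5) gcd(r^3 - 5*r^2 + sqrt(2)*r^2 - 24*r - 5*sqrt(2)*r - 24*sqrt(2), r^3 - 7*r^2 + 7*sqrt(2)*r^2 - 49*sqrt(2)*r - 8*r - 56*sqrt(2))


(1) = gcd((w + 1)*(w + 2), (w - 7)*(w + 2)) = w + 2
(2) = gcd((h - 5)*(h - 4), (h - 5)*(h + 6)) = h - 5
(3) = gcd((l - 8)*(l - 6)*(l + 2), l*(l - 8)*(l - 2)) = l - 8
(4) = gcd((m - 6)*(m + 6)^2, (m - 7)*(m + 6)) = m + 6
(5) = gcd((r - 8)*(r + 3)*(r + sqrt(2)), (r - 8)*(r + 1)*(r + 7*sqrt(2))) = r - 8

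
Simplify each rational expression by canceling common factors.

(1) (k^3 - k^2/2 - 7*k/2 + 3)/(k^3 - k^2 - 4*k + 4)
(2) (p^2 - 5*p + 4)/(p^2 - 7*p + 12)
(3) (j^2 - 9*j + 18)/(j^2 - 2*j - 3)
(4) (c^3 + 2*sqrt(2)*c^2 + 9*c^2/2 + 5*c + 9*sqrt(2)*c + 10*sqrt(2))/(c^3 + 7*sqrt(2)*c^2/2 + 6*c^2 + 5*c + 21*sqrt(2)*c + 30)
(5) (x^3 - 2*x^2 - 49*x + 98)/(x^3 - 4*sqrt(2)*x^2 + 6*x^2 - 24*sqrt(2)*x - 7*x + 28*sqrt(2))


(1) = (2*k - 3)/(2*k - 4)
(2) = (p - 1)/(p - 3)
(3) = (j - 6)/(j + 1)
(4) = (4*c^3 + c^2*(8*sqrt(2) + 18) + c*(20 + 36*sqrt(2)) + 40*sqrt(2))/(4*c^3 + c^2*(14*sqrt(2) + 24) + c*(20 + 84*sqrt(2)) + 120)
(5) = (x^2 - 9*x + 14)/(x^2 + x*(-4*sqrt(2) - 1) + 4*sqrt(2))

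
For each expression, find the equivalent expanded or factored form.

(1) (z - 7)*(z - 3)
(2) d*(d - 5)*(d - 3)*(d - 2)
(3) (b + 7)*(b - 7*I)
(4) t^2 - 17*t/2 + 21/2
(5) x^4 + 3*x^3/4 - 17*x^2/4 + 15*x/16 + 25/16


(1) = z^2 - 10*z + 21
(2) = d^4 - 10*d^3 + 31*d^2 - 30*d
(3) = b^2 + 7*b - 7*I*b - 49*I
(4) = (t - 7)*(t - 3/2)
(5) = (x - 5/4)*(x - 1)*(x + 1/2)*(x + 5/2)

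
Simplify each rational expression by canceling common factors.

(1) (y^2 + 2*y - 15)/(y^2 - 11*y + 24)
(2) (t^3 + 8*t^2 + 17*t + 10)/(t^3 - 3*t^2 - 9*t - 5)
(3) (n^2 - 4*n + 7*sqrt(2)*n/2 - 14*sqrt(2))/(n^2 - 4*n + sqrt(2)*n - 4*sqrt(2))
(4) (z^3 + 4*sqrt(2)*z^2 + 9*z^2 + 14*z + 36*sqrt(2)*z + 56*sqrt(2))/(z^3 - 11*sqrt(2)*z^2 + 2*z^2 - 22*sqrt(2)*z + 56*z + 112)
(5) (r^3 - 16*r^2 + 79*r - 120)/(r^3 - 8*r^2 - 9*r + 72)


(1) = (y + 5)/(y - 8)
(2) = (t^2 + 7*t + 10)/(t^2 - 4*t - 5)
(3) = (2*n + 7*sqrt(2))/(2*n + 2*sqrt(2))
(4) = (z^2 + z*(4*sqrt(2) + 7) + 28*sqrt(2))/(z^2 - 11*sqrt(2)*z + 56)
(5) = (r - 5)/(r + 3)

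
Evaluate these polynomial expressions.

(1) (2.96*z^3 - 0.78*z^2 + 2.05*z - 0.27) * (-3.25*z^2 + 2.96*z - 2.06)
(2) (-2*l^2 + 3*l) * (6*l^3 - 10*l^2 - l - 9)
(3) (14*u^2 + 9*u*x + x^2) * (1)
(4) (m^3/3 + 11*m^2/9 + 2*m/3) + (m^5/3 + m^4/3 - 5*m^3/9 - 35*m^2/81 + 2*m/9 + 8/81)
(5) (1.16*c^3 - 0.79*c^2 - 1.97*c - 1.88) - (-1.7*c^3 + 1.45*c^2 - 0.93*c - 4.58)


(1) = -9.62*z^5 + 11.2966*z^4 - 15.0689*z^3 + 8.5523*z^2 - 5.0222*z + 0.5562
(2) = -12*l^5 + 38*l^4 - 28*l^3 + 15*l^2 - 27*l
(3) = 14*u^2 + 9*u*x + x^2
(4) = m^5/3 + m^4/3 - 2*m^3/9 + 64*m^2/81 + 8*m/9 + 8/81
(5) = 2.86*c^3 - 2.24*c^2 - 1.04*c + 2.7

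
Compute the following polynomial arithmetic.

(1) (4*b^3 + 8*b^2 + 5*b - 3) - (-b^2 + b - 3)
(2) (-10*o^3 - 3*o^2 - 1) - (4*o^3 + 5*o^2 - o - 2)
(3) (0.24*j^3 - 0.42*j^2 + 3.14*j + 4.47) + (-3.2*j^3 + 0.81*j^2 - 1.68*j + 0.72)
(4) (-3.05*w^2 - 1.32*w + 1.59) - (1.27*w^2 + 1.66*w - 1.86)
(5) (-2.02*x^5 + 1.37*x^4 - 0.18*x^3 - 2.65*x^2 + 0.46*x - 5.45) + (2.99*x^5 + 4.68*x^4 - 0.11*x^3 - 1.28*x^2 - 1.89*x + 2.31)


(1) = 4*b^3 + 9*b^2 + 4*b
(2) = -14*o^3 - 8*o^2 + o + 1
(3) = -2.96*j^3 + 0.39*j^2 + 1.46*j + 5.19
(4) = -4.32*w^2 - 2.98*w + 3.45
(5) = 0.97*x^5 + 6.05*x^4 - 0.29*x^3 - 3.93*x^2 - 1.43*x - 3.14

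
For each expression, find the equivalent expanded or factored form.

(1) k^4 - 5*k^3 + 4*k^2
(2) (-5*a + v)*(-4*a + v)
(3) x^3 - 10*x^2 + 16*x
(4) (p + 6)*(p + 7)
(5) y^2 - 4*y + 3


(1) = k^2*(k - 4)*(k - 1)
(2) = 20*a^2 - 9*a*v + v^2
(3) = x*(x - 8)*(x - 2)
(4) = p^2 + 13*p + 42
(5) = (y - 3)*(y - 1)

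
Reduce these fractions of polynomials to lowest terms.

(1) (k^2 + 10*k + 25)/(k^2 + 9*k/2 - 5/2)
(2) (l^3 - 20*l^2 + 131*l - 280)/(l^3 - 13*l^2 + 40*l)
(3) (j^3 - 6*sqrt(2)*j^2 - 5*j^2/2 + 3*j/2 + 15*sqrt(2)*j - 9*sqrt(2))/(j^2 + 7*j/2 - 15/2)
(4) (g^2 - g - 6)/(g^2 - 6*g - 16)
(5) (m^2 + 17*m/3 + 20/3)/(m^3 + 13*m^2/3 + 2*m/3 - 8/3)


(1) = (2*k + 10)/(2*k - 1)
(2) = (l - 7)/l
(3) = (4*j^2 + j*(-24*sqrt(2) - 4) + 24*sqrt(2))/(4*j + 20)
(4) = (g - 3)/(g - 8)
(5) = (3*m + 5)/(3*m^2 + m - 2)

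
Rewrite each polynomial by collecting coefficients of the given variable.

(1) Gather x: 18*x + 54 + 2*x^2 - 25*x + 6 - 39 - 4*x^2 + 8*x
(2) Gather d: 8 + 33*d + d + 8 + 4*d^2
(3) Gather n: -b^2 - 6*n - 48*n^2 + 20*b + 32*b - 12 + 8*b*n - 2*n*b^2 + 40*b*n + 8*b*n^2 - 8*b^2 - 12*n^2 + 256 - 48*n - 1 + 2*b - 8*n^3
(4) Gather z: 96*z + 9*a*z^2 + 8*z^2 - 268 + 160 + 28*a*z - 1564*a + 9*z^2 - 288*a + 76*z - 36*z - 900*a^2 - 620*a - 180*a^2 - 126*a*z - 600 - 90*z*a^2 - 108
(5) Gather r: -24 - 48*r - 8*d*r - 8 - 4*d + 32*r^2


(1) = -2*x^2 + x + 21
(2) = 4*d^2 + 34*d + 16
(3) = -9*b^2 + 54*b - 8*n^3 + n^2*(8*b - 60) + n*(-2*b^2 + 48*b - 54) + 243
(4) = -1080*a^2 - 2472*a + z^2*(9*a + 17) + z*(-90*a^2 - 98*a + 136) - 816
(5) = -4*d + 32*r^2 + r*(-8*d - 48) - 32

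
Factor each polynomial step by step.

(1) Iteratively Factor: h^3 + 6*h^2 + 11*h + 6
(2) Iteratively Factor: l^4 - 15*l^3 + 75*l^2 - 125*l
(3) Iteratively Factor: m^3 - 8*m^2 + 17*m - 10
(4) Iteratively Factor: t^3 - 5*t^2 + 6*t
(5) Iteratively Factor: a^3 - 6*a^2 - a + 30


(1) = (h + 3)*(h^2 + 3*h + 2) = (h + 2)*(h + 3)*(h + 1)
(2) = (l - 5)*(l^3 - 10*l^2 + 25*l) = (l - 5)^2*(l^2 - 5*l) = l*(l - 5)^2*(l - 5)
(3) = (m - 1)*(m^2 - 7*m + 10) = (m - 5)*(m - 1)*(m - 2)
(4) = (t - 3)*(t^2 - 2*t) = t*(t - 3)*(t - 2)
(5) = (a - 3)*(a^2 - 3*a - 10) = (a - 3)*(a + 2)*(a - 5)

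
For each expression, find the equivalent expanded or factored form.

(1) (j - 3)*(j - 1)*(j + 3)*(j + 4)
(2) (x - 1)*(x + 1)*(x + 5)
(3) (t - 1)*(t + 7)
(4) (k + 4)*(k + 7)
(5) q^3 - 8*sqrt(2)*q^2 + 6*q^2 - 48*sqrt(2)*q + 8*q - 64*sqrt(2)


(1) = j^4 + 3*j^3 - 13*j^2 - 27*j + 36
(2) = x^3 + 5*x^2 - x - 5
(3) = t^2 + 6*t - 7
(4) = k^2 + 11*k + 28
(5) = (q + 2)*(q + 4)*(q - 8*sqrt(2))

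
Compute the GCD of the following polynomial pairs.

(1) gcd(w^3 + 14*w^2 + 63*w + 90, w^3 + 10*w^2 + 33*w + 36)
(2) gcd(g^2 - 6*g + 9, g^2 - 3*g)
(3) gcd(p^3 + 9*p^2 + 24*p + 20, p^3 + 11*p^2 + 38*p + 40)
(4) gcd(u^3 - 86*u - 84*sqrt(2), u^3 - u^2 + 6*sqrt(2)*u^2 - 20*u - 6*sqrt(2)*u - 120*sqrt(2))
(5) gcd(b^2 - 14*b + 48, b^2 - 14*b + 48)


(1) = gcd((w + 3)*(w + 5)*(w + 6), (w + 3)^2*(w + 4)) = w + 3
(2) = gcd((g - 3)^2, g*(g - 3)) = g - 3
(3) = p^2 + 7*p + 10
(4) = gcd((u - 7*sqrt(2))*(u + sqrt(2))*(u + 6*sqrt(2)), (u - 5)*(u + 4)*(u + 6*sqrt(2))) = u + 6*sqrt(2)
(5) = b^2 - 14*b + 48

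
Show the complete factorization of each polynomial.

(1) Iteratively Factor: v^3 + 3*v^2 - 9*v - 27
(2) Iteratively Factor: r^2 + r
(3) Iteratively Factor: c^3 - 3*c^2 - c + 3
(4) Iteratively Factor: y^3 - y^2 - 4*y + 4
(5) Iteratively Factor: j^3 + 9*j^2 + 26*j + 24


(1) = (v + 3)*(v^2 - 9) = (v + 3)^2*(v - 3)
(2) = (r)*(r + 1)
(3) = (c + 1)*(c^2 - 4*c + 3) = (c - 3)*(c + 1)*(c - 1)
(4) = (y - 1)*(y^2 - 4) = (y - 2)*(y - 1)*(y + 2)
(5) = (j + 3)*(j^2 + 6*j + 8) = (j + 2)*(j + 3)*(j + 4)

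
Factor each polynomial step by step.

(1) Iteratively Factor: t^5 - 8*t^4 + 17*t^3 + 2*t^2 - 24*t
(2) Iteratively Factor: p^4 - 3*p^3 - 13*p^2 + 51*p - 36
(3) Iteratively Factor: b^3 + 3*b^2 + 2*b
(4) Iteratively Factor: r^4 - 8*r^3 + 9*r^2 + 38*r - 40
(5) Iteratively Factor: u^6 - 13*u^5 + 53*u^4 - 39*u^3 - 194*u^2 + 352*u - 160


(1) = (t - 3)*(t^4 - 5*t^3 + 2*t^2 + 8*t) = t*(t - 3)*(t^3 - 5*t^2 + 2*t + 8) = t*(t - 3)*(t + 1)*(t^2 - 6*t + 8) = t*(t - 4)*(t - 3)*(t + 1)*(t - 2)
(2) = (p - 3)*(p^3 - 13*p + 12) = (p - 3)*(p + 4)*(p^2 - 4*p + 3) = (p - 3)*(p - 1)*(p + 4)*(p - 3)
(3) = (b + 2)*(b^2 + b) = (b + 1)*(b + 2)*(b)
(4) = (r + 2)*(r^3 - 10*r^2 + 29*r - 20) = (r - 1)*(r + 2)*(r^2 - 9*r + 20) = (r - 5)*(r - 1)*(r + 2)*(r - 4)
(5) = (u - 4)*(u^5 - 9*u^4 + 17*u^3 + 29*u^2 - 78*u + 40) = (u - 4)*(u - 1)*(u^4 - 8*u^3 + 9*u^2 + 38*u - 40) = (u - 5)*(u - 4)*(u - 1)*(u^3 - 3*u^2 - 6*u + 8) = (u - 5)*(u - 4)*(u - 1)^2*(u^2 - 2*u - 8) = (u - 5)*(u - 4)*(u - 1)^2*(u + 2)*(u - 4)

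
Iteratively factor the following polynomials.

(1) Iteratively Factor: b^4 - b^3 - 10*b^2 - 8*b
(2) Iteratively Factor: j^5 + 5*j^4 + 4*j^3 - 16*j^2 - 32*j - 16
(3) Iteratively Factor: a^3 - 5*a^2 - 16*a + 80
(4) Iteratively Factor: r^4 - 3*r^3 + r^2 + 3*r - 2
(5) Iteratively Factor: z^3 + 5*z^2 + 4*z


(1) = (b + 2)*(b^3 - 3*b^2 - 4*b) = b*(b + 2)*(b^2 - 3*b - 4) = b*(b + 1)*(b + 2)*(b - 4)
(2) = (j - 2)*(j^4 + 7*j^3 + 18*j^2 + 20*j + 8) = (j - 2)*(j + 1)*(j^3 + 6*j^2 + 12*j + 8) = (j - 2)*(j + 1)*(j + 2)*(j^2 + 4*j + 4) = (j - 2)*(j + 1)*(j + 2)^2*(j + 2)
(3) = (a - 4)*(a^2 - a - 20) = (a - 4)*(a + 4)*(a - 5)
(4) = (r - 1)*(r^3 - 2*r^2 - r + 2) = (r - 1)^2*(r^2 - r - 2) = (r - 2)*(r - 1)^2*(r + 1)
(5) = (z + 1)*(z^2 + 4*z) = z*(z + 1)*(z + 4)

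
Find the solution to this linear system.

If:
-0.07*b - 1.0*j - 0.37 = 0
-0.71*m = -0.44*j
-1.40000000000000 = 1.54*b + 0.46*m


Then:
b = -0.85
j = -0.31
m = -0.19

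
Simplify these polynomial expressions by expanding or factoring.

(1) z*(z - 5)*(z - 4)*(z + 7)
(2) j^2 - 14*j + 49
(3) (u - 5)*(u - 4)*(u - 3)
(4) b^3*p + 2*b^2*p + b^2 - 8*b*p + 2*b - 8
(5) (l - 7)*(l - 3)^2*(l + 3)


(1) = z^4 - 2*z^3 - 43*z^2 + 140*z
(2) = (j - 7)^2
(3) = u^3 - 12*u^2 + 47*u - 60
(4) = (b - 2)*(b + 4)*(b*p + 1)
(5) = l^4 - 10*l^3 + 12*l^2 + 90*l - 189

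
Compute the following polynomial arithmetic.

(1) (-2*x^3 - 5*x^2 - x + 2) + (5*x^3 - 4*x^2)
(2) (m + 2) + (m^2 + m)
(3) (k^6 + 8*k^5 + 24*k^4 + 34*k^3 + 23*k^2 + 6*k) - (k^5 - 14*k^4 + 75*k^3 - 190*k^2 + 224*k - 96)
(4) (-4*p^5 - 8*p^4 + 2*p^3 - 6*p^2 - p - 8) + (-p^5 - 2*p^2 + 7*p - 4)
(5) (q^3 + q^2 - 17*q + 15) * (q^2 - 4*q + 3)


(1) = 3*x^3 - 9*x^2 - x + 2
(2) = m^2 + 2*m + 2
(3) = k^6 + 7*k^5 + 38*k^4 - 41*k^3 + 213*k^2 - 218*k + 96
(4) = -5*p^5 - 8*p^4 + 2*p^3 - 8*p^2 + 6*p - 12
(5) = q^5 - 3*q^4 - 18*q^3 + 86*q^2 - 111*q + 45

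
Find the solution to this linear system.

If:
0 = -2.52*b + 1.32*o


Then:
b = 0.523809523809524*o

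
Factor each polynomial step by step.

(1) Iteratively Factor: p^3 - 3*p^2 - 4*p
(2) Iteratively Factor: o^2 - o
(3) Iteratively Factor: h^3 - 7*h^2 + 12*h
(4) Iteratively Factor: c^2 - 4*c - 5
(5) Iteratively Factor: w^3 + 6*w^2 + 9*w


(1) = (p)*(p^2 - 3*p - 4) = p*(p + 1)*(p - 4)
(2) = (o - 1)*(o)
(3) = (h - 3)*(h^2 - 4*h) = (h - 4)*(h - 3)*(h)
(4) = (c - 5)*(c + 1)
(5) = (w + 3)*(w^2 + 3*w) = w*(w + 3)*(w + 3)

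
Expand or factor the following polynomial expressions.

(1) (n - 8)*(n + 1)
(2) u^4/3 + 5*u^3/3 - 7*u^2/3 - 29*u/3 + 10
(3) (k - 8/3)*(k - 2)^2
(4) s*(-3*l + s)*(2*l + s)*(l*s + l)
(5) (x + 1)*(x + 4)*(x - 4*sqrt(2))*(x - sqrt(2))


(1) = n^2 - 7*n - 8
(2) = (u/3 + 1)*(u - 2)*(u - 1)*(u + 5)
(3) = k^3 - 20*k^2/3 + 44*k/3 - 32/3
(4) = -6*l^3*s^2 - 6*l^3*s - l^2*s^3 - l^2*s^2 + l*s^4 + l*s^3
(5) = x^4 - 5*sqrt(2)*x^3 + 5*x^3 - 25*sqrt(2)*x^2 + 12*x^2 - 20*sqrt(2)*x + 40*x + 32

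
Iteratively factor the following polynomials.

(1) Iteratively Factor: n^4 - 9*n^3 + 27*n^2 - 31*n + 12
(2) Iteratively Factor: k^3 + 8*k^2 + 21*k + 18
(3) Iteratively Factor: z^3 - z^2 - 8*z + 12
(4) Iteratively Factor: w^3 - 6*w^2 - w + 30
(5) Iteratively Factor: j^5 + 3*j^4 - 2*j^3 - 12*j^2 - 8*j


(1) = (n - 4)*(n^3 - 5*n^2 + 7*n - 3) = (n - 4)*(n - 1)*(n^2 - 4*n + 3) = (n - 4)*(n - 1)^2*(n - 3)
(2) = (k + 2)*(k^2 + 6*k + 9) = (k + 2)*(k + 3)*(k + 3)
(3) = (z - 2)*(z^2 + z - 6) = (z - 2)*(z + 3)*(z - 2)
(4) = (w + 2)*(w^2 - 8*w + 15) = (w - 3)*(w + 2)*(w - 5)
(5) = (j + 1)*(j^4 + 2*j^3 - 4*j^2 - 8*j) = j*(j + 1)*(j^3 + 2*j^2 - 4*j - 8) = j*(j - 2)*(j + 1)*(j^2 + 4*j + 4) = j*(j - 2)*(j + 1)*(j + 2)*(j + 2)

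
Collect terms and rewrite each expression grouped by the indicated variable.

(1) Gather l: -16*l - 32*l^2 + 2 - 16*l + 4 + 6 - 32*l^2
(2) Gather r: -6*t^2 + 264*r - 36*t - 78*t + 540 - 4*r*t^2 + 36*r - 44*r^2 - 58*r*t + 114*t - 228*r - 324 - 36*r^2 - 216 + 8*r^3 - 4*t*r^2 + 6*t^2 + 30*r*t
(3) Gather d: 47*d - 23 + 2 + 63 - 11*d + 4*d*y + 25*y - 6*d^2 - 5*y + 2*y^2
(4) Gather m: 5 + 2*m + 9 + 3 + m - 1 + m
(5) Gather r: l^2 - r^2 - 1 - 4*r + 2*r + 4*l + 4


(1) = -64*l^2 - 32*l + 12
(2) = 8*r^3 + r^2*(-4*t - 80) + r*(-4*t^2 - 28*t + 72)
(3) = -6*d^2 + d*(4*y + 36) + 2*y^2 + 20*y + 42
(4) = 4*m + 16
(5) = l^2 + 4*l - r^2 - 2*r + 3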